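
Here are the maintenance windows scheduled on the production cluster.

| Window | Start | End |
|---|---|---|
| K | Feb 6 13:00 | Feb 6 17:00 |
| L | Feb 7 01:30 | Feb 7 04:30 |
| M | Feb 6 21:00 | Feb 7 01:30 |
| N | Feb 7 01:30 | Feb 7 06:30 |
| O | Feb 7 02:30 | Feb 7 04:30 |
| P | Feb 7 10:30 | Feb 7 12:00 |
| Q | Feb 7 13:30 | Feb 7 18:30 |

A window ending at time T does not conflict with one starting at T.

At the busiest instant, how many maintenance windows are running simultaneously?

Walk through starts and ends in time order (an end at T is processed before a start at T):
Feb 6 13:00 start K → 1
Feb 6 17:00 end K → 0
Feb 6 21:00 start M → 1
Feb 7 01:30 end M → 0
Feb 7 01:30 start L → 1
Feb 7 01:30 start N → 2
Feb 7 02:30 start O → 3
Feb 7 04:30 end L → 2
Feb 7 04:30 end O → 1
Feb 7 06:30 end N → 0
Feb 7 10:30 start P → 1
Feb 7 12:00 end P → 0
Feb 7 13:30 start Q → 1
Feb 7 18:30 end Q → 0
Peak is 3, at Feb 7 02:30 (L, N, O).

3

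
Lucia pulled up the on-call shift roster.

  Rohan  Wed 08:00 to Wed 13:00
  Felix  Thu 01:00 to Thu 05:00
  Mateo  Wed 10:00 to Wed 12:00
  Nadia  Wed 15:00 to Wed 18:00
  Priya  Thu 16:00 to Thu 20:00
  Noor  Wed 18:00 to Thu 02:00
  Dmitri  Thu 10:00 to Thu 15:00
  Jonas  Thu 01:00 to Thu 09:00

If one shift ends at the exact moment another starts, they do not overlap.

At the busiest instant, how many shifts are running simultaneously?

Walk through starts and ends in time order (an end at T is processed before a start at T):
Wed 08:00 start Rohan → 1
Wed 10:00 start Mateo → 2
Wed 12:00 end Mateo → 1
Wed 13:00 end Rohan → 0
Wed 15:00 start Nadia → 1
Wed 18:00 end Nadia → 0
Wed 18:00 start Noor → 1
Thu 01:00 start Felix → 2
Thu 01:00 start Jonas → 3
Thu 02:00 end Noor → 2
Thu 05:00 end Felix → 1
Thu 09:00 end Jonas → 0
Thu 10:00 start Dmitri → 1
Thu 15:00 end Dmitri → 0
Thu 16:00 start Priya → 1
Thu 20:00 end Priya → 0
Peak is 3, at Thu 01:00 (Felix, Jonas, Noor).

3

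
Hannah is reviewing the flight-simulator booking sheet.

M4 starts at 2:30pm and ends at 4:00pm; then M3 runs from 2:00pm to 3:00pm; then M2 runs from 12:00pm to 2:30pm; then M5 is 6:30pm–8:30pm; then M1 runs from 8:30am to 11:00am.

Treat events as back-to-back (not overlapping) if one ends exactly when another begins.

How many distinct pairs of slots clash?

Check each pair: they overlap iff neither finishes before the other starts.
Sorted by start: M1, M2, M3, M4, M5.
M2 starts after M1 ends, so M1 has no further overlaps.
M3 starts before M2 ends → M2 and M3 overlap.
M4 starts exactly when M2 ends (back-to-back, no overlap), so M2 has no further overlaps.
M4 starts before M3 ends → M3 and M4 overlap.
M5 starts after M3 ends.
M5 starts after M4 ends.
Overlapping pairs: M2 & M3, M3 & M4 — 2 in total.

2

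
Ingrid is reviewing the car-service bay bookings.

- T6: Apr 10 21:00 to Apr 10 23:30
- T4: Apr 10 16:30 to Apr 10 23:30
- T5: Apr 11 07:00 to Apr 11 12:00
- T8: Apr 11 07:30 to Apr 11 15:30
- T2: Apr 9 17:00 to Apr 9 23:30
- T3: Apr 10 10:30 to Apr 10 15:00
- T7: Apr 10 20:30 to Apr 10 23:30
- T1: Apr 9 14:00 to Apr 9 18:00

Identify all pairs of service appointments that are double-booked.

Sorted by start: T1, T2, T3, T4, T7, T6, T5, T8.
T2 starts before T1 ends → T1 and T2 overlap.
T3 starts after T1 ends; T1 is clear from here.
T3 starts after T2 ends; T2 is clear from here.
T4 starts after T3 ends; T3 is clear from here.
T7 starts before T4 ends → T4 and T7 overlap.
T6 starts before T4 ends → T4 and T6 overlap.
T5 starts after T4 ends; T4 is clear from here.
T6 starts before T7 ends → T7 and T6 overlap.
T5 starts after T7 ends; T7 is clear from here.
T5 starts after T6 ends; T6 is clear from here.
T8 starts before T5 ends → T5 and T8 overlap.

T1 & T2, T4 & T6, T4 & T7, T5 & T8, T6 & T7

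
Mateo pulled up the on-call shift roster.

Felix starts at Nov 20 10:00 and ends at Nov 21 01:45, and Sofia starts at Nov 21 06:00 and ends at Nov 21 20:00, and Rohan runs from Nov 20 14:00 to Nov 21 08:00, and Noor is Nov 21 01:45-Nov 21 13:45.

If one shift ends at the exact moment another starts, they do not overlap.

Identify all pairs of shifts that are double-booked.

Two intervals overlap when each starts before the other ends.
Sorted by start: Felix, Rohan, Noor, Sofia.
Rohan starts before Felix ends → Felix and Rohan overlap.
Noor starts exactly when Felix ends (back-to-back, no overlap), so nothing later overlaps Felix either.
Noor starts before Rohan ends → Rohan and Noor overlap.
Sofia starts before Rohan ends → Rohan and Sofia overlap.
Sofia starts before Noor ends → Noor and Sofia overlap.

Felix & Rohan, Noor & Rohan, Noor & Sofia, Rohan & Sofia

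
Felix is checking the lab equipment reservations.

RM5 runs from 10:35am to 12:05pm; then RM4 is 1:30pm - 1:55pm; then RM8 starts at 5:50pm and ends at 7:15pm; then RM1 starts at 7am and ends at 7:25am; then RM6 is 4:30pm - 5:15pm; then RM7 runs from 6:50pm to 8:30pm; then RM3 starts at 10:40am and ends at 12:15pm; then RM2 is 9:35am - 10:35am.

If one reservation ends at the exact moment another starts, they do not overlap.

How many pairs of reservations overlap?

Sorted by start: RM1, RM2, RM5, RM3, RM4, RM6, RM8, RM7.
RM2 starts after RM1 ends, so nothing later overlaps RM1 either.
RM5 starts exactly when RM2 ends (back-to-back, no overlap), so nothing later overlaps RM2 either.
RM3 starts before RM5 ends → RM5 and RM3 overlap.
RM4 starts after RM5 ends, so nothing later overlaps RM5 either.
RM4 starts after RM3 ends, so nothing later overlaps RM3 either.
RM6 starts after RM4 ends, so nothing later overlaps RM4 either.
RM8 starts after RM6 ends, so nothing later overlaps RM6 either.
RM7 starts before RM8 ends → RM8 and RM7 overlap.
Overlapping pairs: RM3 & RM5, RM7 & RM8 — 2 in total.

2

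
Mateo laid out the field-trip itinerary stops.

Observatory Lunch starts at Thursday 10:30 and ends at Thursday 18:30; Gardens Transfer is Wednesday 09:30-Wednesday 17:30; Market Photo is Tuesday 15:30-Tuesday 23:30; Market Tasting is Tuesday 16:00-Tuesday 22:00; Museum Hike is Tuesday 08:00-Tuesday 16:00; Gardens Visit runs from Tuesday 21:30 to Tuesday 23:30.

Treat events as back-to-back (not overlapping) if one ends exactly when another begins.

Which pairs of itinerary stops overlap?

Gardens Visit & Market Photo, Gardens Visit & Market Tasting, Market Photo & Market Tasting, Market Photo & Museum Hike

Sorted by start: Museum Hike, Market Photo, Market Tasting, Gardens Visit, Gardens Transfer, Observatory Lunch.
Market Photo starts before Museum Hike ends → Museum Hike and Market Photo overlap.
Market Tasting starts exactly when Museum Hike ends (back-to-back, no overlap); Museum Hike is clear from here.
Market Tasting starts before Market Photo ends → Market Photo and Market Tasting overlap.
Gardens Visit starts before Market Photo ends → Market Photo and Gardens Visit overlap.
Gardens Transfer starts after Market Photo ends; Market Photo is clear from here.
Gardens Visit starts before Market Tasting ends → Market Tasting and Gardens Visit overlap.
Gardens Transfer starts after Market Tasting ends; Market Tasting is clear from here.
Gardens Transfer starts after Gardens Visit ends; Gardens Visit is clear from here.
Observatory Lunch starts after Gardens Transfer ends.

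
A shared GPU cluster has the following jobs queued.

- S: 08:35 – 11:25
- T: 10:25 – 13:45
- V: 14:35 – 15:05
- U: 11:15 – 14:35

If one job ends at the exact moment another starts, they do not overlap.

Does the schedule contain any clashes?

Yes

Sorted by start: S, T, U, V.
T starts before S ends → S and T overlap.
That's a conflict, so the schedule is not conflict-free.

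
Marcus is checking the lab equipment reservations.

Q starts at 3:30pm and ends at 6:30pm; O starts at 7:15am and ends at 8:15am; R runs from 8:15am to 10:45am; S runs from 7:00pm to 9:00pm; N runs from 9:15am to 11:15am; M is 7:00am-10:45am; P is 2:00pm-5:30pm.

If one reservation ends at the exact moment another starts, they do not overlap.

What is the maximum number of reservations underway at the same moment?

3

Sort all start/end points and keep a running count:
7:00am start M → 1
7:15am start O → 2
8:15am end O → 1
8:15am start R → 2
9:15am start N → 3
10:45am end M → 2
10:45am end R → 1
11:15am end N → 0
2:00pm start P → 1
3:30pm start Q → 2
5:30pm end P → 1
6:30pm end Q → 0
7:00pm start S → 1
9:00pm end S → 0
Peak is 3, at 9:15am (M, N, R).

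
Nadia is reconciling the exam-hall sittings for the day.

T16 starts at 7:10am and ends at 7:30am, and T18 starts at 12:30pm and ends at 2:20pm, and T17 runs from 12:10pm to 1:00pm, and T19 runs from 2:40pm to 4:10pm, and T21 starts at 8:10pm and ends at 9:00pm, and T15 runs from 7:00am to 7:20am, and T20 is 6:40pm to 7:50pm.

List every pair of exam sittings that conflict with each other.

Sorted by start: T15, T16, T17, T18, T19, T20, T21.
T16 starts before T15 ends → T15 and T16 overlap.
T17 starts after T15 ends — done with T15.
T17 starts after T16 ends — done with T16.
T18 starts before T17 ends → T17 and T18 overlap.
T19 starts after T17 ends — done with T17.
T19 starts after T18 ends — done with T18.
T20 starts after T19 ends — done with T19.
T21 starts after T20 ends.

T15 & T16, T17 & T18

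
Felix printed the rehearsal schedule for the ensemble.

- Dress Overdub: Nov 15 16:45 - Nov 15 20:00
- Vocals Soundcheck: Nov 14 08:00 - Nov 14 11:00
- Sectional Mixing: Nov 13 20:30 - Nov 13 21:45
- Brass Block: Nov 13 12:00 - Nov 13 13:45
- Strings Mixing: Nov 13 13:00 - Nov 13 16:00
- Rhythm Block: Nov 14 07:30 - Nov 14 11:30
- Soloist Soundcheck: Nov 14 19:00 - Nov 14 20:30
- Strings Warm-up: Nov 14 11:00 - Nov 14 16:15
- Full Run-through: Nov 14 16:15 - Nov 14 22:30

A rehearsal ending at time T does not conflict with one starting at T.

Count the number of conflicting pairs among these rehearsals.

4

Sorted by start: Brass Block, Strings Mixing, Sectional Mixing, Rhythm Block, Vocals Soundcheck, Strings Warm-up, Full Run-through, Soloist Soundcheck, Dress Overdub.
Strings Mixing starts before Brass Block ends → Brass Block and Strings Mixing overlap.
Sectional Mixing starts after Brass Block ends; Brass Block is clear from here.
Sectional Mixing starts after Strings Mixing ends; Strings Mixing is clear from here.
Rhythm Block starts after Sectional Mixing ends; Sectional Mixing is clear from here.
Vocals Soundcheck starts before Rhythm Block ends → Rhythm Block and Vocals Soundcheck overlap.
Strings Warm-up starts before Rhythm Block ends → Rhythm Block and Strings Warm-up overlap.
Full Run-through starts after Rhythm Block ends; Rhythm Block is clear from here.
Strings Warm-up starts exactly when Vocals Soundcheck ends (back-to-back, no overlap); Vocals Soundcheck is clear from here.
Full Run-through starts exactly when Strings Warm-up ends (back-to-back, no overlap); Strings Warm-up is clear from here.
Soloist Soundcheck starts before Full Run-through ends → Full Run-through and Soloist Soundcheck overlap.
Dress Overdub starts after Full Run-through ends.
Dress Overdub starts after Soloist Soundcheck ends.
Overlapping pairs: Brass Block & Strings Mixing, Full Run-through & Soloist Soundcheck, Rhythm Block & Strings Warm-up, Rhythm Block & Vocals Soundcheck — 4 in total.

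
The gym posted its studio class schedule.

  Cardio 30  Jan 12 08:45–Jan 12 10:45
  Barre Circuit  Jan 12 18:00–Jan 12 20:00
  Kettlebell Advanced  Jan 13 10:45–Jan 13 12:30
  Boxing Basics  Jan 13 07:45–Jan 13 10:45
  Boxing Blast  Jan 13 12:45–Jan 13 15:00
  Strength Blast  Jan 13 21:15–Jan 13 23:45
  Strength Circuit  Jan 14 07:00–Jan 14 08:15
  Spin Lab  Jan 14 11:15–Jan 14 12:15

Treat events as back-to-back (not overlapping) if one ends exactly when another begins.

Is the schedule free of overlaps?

Sorted by start: Cardio 30, Barre Circuit, Boxing Basics, Kettlebell Advanced, Boxing Blast, Strength Blast, Strength Circuit, Spin Lab.
Barre Circuit starts after Cardio 30 ends, so nothing later overlaps Cardio 30 either.
Boxing Basics starts after Barre Circuit ends, so nothing later overlaps Barre Circuit either.
Kettlebell Advanced starts exactly when Boxing Basics ends (back-to-back, no overlap), so nothing later overlaps Boxing Basics either.
Boxing Blast starts after Kettlebell Advanced ends, so nothing later overlaps Kettlebell Advanced either.
Strength Blast starts after Boxing Blast ends, so nothing later overlaps Boxing Blast either.
Strength Circuit starts after Strength Blast ends, so nothing later overlaps Strength Blast either.
Spin Lab starts after Strength Circuit ends.
Every pair is clear; the schedule has no overlaps.

Yes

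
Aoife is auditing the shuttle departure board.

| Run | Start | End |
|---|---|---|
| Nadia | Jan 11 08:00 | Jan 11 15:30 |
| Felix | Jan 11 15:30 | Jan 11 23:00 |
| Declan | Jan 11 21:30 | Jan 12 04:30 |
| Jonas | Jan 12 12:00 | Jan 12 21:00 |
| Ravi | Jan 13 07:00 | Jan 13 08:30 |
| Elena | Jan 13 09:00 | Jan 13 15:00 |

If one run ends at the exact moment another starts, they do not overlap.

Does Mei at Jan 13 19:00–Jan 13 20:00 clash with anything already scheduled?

Nadia: ends Jan 11 15:30 at or before Mei starts Jan 13 19:00 → clear.
Felix: ends Jan 11 23:00 at or before Mei starts Jan 13 19:00 → clear.
Declan: ends Jan 12 04:30 at or before Mei starts Jan 13 19:00 → clear.
Jonas: ends Jan 12 21:00 at or before Mei starts Jan 13 19:00 → clear.
Ravi: ends Jan 13 08:30 at or before Mei starts Jan 13 19:00 → clear.
Elena: ends Jan 13 15:00 at or before Mei starts Jan 13 19:00 → clear.

No — it doesn't clash with anything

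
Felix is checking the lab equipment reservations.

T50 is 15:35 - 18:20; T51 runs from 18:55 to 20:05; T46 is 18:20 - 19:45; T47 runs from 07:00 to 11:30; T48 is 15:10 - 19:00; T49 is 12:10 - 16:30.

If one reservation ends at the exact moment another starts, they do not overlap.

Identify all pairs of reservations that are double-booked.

Two intervals overlap when each starts before the other ends.
Sorted by start: T47, T49, T48, T50, T46, T51.
T49 starts after T47 ends, so nothing later overlaps T47 either.
T48 starts before T49 ends → T49 and T48 overlap.
T50 starts before T49 ends → T49 and T50 overlap.
T46 starts after T49 ends, so nothing later overlaps T49 either.
T50 starts before T48 ends → T48 and T50 overlap.
T46 starts before T48 ends → T48 and T46 overlap.
T51 starts before T48 ends → T48 and T51 overlap.
T46 starts exactly when T50 ends (back-to-back, no overlap), so nothing later overlaps T50 either.
T51 starts before T46 ends → T46 and T51 overlap.

T46 & T48, T46 & T51, T48 & T49, T48 & T50, T48 & T51, T49 & T50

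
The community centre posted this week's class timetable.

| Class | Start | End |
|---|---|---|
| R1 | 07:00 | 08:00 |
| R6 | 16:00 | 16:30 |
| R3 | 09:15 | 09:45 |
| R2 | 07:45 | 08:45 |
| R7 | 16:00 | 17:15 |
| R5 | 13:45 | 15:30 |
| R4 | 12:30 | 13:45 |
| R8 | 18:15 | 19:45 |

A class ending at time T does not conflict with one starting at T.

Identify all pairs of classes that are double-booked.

Sorted by start: R1, R2, R3, R4, R5, R6, R7, R8.
R2 starts before R1 ends → R1 and R2 overlap.
R3 starts after R1 ends, so R1 has no further overlaps.
R3 starts after R2 ends, so R2 has no further overlaps.
R4 starts after R3 ends, so R3 has no further overlaps.
R5 starts exactly when R4 ends (back-to-back, no overlap), so R4 has no further overlaps.
R6 starts after R5 ends, so R5 has no further overlaps.
R7 starts before R6 ends → R6 and R7 overlap.
R8 starts after R6 ends.
R8 starts after R7 ends.

R1 & R2, R6 & R7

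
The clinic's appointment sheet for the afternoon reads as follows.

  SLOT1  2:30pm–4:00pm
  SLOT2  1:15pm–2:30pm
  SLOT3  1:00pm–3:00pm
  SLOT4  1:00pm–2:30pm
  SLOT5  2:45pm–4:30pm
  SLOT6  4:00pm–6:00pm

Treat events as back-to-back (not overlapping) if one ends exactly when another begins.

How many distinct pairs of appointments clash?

7

Two intervals overlap when each starts before the other ends.
Sorted by start: SLOT3, SLOT4, SLOT2, SLOT1, SLOT5, SLOT6.
SLOT4 starts before SLOT3 ends → SLOT3 and SLOT4 overlap.
SLOT2 starts before SLOT3 ends → SLOT3 and SLOT2 overlap.
SLOT1 starts before SLOT3 ends → SLOT3 and SLOT1 overlap.
SLOT5 starts before SLOT3 ends → SLOT3 and SLOT5 overlap.
SLOT6 starts after SLOT3 ends.
SLOT2 starts before SLOT4 ends → SLOT4 and SLOT2 overlap.
SLOT1 starts exactly when SLOT4 ends (back-to-back, no overlap), so nothing later overlaps SLOT4 either.
SLOT1 starts exactly when SLOT2 ends (back-to-back, no overlap), so nothing later overlaps SLOT2 either.
SLOT5 starts before SLOT1 ends → SLOT1 and SLOT5 overlap.
SLOT6 starts exactly when SLOT1 ends (back-to-back, no overlap).
SLOT6 starts before SLOT5 ends → SLOT5 and SLOT6 overlap.
Overlapping pairs: SLOT1 & SLOT3, SLOT1 & SLOT5, SLOT2 & SLOT3, SLOT2 & SLOT4, SLOT3 & SLOT4, SLOT3 & SLOT5, SLOT5 & SLOT6 — 7 in total.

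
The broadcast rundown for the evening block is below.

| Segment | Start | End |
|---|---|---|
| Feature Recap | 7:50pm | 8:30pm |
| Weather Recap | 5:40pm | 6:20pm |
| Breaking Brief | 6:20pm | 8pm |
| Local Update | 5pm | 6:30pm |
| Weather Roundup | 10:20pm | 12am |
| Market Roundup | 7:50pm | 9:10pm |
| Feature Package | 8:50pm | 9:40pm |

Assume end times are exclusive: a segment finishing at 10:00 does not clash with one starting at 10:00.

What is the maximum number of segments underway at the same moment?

Walk through starts and ends in time order (an end at T is processed before a start at T):
5pm start Local Update → 1
5:40pm start Weather Recap → 2
6:20pm end Weather Recap → 1
6:20pm start Breaking Brief → 2
6:30pm end Local Update → 1
7:50pm start Feature Recap → 2
7:50pm start Market Roundup → 3
8pm end Breaking Brief → 2
8:30pm end Feature Recap → 1
8:50pm start Feature Package → 2
9:10pm end Market Roundup → 1
9:40pm end Feature Package → 0
10:20pm start Weather Roundup → 1
12am end Weather Roundup → 0
Peak is 3, at 7:50pm (Breaking Brief, Feature Recap, Market Roundup).

3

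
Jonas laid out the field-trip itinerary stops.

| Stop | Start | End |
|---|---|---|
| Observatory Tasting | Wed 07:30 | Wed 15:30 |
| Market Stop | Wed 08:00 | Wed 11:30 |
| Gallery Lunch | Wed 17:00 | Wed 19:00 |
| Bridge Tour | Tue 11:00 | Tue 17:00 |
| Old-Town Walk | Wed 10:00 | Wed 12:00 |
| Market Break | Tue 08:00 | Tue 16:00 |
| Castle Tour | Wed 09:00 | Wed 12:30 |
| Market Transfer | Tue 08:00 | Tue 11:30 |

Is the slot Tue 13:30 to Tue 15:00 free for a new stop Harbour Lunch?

Market Transfer: ends Tue 11:30 at or before Harbour Lunch starts Tue 13:30 → clear.
Market Break: starts Tue 08:00 before Harbour Lunch ends Tue 15:00, and ends Tue 16:00 after Harbour Lunch starts Tue 13:30 → overlap.
Bridge Tour: starts Tue 11:00 before Harbour Lunch ends Tue 15:00, and ends Tue 17:00 after Harbour Lunch starts Tue 13:30 → overlap.
Observatory Tasting: starts Wed 07:30 at or after Harbour Lunch ends Tue 15:00 → clear.
Market Stop: starts Wed 08:00 at or after Harbour Lunch ends Tue 15:00 → clear.
Castle Tour: starts Wed 09:00 at or after Harbour Lunch ends Tue 15:00 → clear.
Old-Town Walk: starts Wed 10:00 at or after Harbour Lunch ends Tue 15:00 → clear.
Gallery Lunch: starts Wed 17:00 at or after Harbour Lunch ends Tue 15:00 → clear.
Harbour Lunch overlaps Market Break, Bridge Tour.

No — it overlaps Bridge Tour, Market Break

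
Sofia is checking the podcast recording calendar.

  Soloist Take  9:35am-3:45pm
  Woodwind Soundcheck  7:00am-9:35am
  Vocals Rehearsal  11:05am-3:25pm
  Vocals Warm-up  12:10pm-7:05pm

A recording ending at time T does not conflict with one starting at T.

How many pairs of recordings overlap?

3

Sorted by start: Woodwind Soundcheck, Soloist Take, Vocals Rehearsal, Vocals Warm-up.
Soloist Take starts exactly when Woodwind Soundcheck ends (back-to-back, no overlap), so nothing later overlaps Woodwind Soundcheck either.
Vocals Rehearsal starts before Soloist Take ends → Soloist Take and Vocals Rehearsal overlap.
Vocals Warm-up starts before Soloist Take ends → Soloist Take and Vocals Warm-up overlap.
Vocals Warm-up starts before Vocals Rehearsal ends → Vocals Rehearsal and Vocals Warm-up overlap.
Overlapping pairs: Soloist Take & Vocals Rehearsal, Soloist Take & Vocals Warm-up, Vocals Rehearsal & Vocals Warm-up — 3 in total.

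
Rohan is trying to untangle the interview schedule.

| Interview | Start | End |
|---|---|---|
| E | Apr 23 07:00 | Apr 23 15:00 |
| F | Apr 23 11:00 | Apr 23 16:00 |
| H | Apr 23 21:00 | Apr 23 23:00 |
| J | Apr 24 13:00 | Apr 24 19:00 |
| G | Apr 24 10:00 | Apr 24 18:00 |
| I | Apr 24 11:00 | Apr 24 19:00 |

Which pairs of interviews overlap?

Sorted by start: E, F, H, G, I, J.
F starts before E ends → E and F overlap.
H starts after E ends — done with E.
H starts after F ends — done with F.
G starts after H ends — done with H.
I starts before G ends → G and I overlap.
J starts before G ends → G and J overlap.
J starts before I ends → I and J overlap.

E & F, G & I, G & J, I & J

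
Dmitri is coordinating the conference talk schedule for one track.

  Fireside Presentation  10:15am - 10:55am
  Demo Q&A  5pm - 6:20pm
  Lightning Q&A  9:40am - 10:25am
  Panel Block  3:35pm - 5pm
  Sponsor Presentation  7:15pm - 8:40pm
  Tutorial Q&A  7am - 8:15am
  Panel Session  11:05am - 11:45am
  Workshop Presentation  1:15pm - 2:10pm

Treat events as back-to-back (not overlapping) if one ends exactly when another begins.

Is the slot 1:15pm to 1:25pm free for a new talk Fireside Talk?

No — it overlaps Workshop Presentation

Tutorial Q&A: ends 8:15am at or before Fireside Talk starts 1:15pm → clear.
Lightning Q&A: ends 10:25am at or before Fireside Talk starts 1:15pm → clear.
Fireside Presentation: ends 10:55am at or before Fireside Talk starts 1:15pm → clear.
Panel Session: ends 11:45am at or before Fireside Talk starts 1:15pm → clear.
Workshop Presentation: starts 1:15pm before Fireside Talk ends 1:25pm, and ends 2:10pm after Fireside Talk starts 1:15pm → overlap.
Panel Block: starts 3:35pm at or after Fireside Talk ends 1:25pm → clear.
Demo Q&A: starts 5pm at or after Fireside Talk ends 1:25pm → clear.
Sponsor Presentation: starts 7:15pm at or after Fireside Talk ends 1:25pm → clear.
Fireside Talk overlaps Workshop Presentation.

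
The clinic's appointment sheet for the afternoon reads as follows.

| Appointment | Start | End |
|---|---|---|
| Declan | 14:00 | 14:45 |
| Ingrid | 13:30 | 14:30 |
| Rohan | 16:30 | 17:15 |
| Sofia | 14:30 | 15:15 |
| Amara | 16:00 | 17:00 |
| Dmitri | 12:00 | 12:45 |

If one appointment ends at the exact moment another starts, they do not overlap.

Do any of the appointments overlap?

Yes

Sorted by start: Dmitri, Ingrid, Declan, Sofia, Amara, Rohan.
Ingrid starts after Dmitri ends; Dmitri is clear from here.
Declan starts before Ingrid ends → Ingrid and Declan overlap.
That's a conflict, so the schedule is not conflict-free.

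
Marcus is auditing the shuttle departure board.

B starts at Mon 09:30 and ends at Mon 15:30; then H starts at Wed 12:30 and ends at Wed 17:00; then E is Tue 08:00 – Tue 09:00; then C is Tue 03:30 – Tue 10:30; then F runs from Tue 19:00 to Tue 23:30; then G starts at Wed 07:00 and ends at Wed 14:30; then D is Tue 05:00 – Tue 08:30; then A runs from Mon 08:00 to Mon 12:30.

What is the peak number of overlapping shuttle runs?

Sweep the timeline, counting +1 at each start and −1 at each end (ends before starts at a tie):
Mon 08:00 start A → 1
Mon 09:30 start B → 2
Mon 12:30 end A → 1
Mon 15:30 end B → 0
Tue 03:30 start C → 1
Tue 05:00 start D → 2
Tue 08:00 start E → 3
Tue 08:30 end D → 2
Tue 09:00 end E → 1
Tue 10:30 end C → 0
Tue 19:00 start F → 1
Tue 23:30 end F → 0
Wed 07:00 start G → 1
Wed 12:30 start H → 2
Wed 14:30 end G → 1
Wed 17:00 end H → 0
Peak is 3, at Tue 08:00 (C, D, E).

3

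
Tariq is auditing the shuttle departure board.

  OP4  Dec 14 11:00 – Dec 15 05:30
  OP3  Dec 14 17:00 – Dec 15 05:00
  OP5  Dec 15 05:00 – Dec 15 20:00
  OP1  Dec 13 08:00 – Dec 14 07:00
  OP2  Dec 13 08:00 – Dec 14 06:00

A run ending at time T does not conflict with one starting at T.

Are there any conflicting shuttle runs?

Two intervals overlap when each starts before the other ends.
Sorted by start: OP1, OP2, OP4, OP3, OP5.
OP2 starts before OP1 ends → OP1 and OP2 overlap.
That's a conflict, so the schedule is not conflict-free.

Yes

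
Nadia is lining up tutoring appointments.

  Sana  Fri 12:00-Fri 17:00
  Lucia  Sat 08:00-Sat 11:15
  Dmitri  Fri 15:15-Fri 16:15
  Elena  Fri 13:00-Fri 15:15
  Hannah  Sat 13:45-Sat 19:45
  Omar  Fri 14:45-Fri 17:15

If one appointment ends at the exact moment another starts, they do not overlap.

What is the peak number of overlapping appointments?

3

Sort all start/end points and keep a running count:
Fri 12:00 start Sana → 1
Fri 13:00 start Elena → 2
Fri 14:45 start Omar → 3
Fri 15:15 end Elena → 2
Fri 15:15 start Dmitri → 3
Fri 16:15 end Dmitri → 2
Fri 17:00 end Sana → 1
Fri 17:15 end Omar → 0
Sat 08:00 start Lucia → 1
Sat 11:15 end Lucia → 0
Sat 13:45 start Hannah → 1
Sat 19:45 end Hannah → 0
Peak is 3, at Fri 14:45 (Elena, Omar, Sana).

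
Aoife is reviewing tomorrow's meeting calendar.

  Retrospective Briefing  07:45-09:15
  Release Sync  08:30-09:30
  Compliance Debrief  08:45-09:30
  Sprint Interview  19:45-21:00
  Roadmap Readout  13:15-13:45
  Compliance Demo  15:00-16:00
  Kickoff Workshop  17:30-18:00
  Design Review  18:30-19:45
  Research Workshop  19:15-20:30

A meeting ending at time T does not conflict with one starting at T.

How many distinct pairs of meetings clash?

5

Check each pair: they overlap iff neither finishes before the other starts.
Sorted by start: Retrospective Briefing, Release Sync, Compliance Debrief, Roadmap Readout, Compliance Demo, Kickoff Workshop, Design Review, Research Workshop, Sprint Interview.
Release Sync starts before Retrospective Briefing ends → Retrospective Briefing and Release Sync overlap.
Compliance Debrief starts before Retrospective Briefing ends → Retrospective Briefing and Compliance Debrief overlap.
Roadmap Readout starts after Retrospective Briefing ends, so nothing later overlaps Retrospective Briefing either.
Compliance Debrief starts before Release Sync ends → Release Sync and Compliance Debrief overlap.
Roadmap Readout starts after Release Sync ends, so nothing later overlaps Release Sync either.
Roadmap Readout starts after Compliance Debrief ends, so nothing later overlaps Compliance Debrief either.
Compliance Demo starts after Roadmap Readout ends, so nothing later overlaps Roadmap Readout either.
Kickoff Workshop starts after Compliance Demo ends, so nothing later overlaps Compliance Demo either.
Design Review starts after Kickoff Workshop ends, so nothing later overlaps Kickoff Workshop either.
Research Workshop starts before Design Review ends → Design Review and Research Workshop overlap.
Sprint Interview starts exactly when Design Review ends (back-to-back, no overlap).
Sprint Interview starts before Research Workshop ends → Research Workshop and Sprint Interview overlap.
Overlapping pairs: Compliance Debrief & Release Sync, Compliance Debrief & Retrospective Briefing, Design Review & Research Workshop, Release Sync & Retrospective Briefing, Research Workshop & Sprint Interview — 5 in total.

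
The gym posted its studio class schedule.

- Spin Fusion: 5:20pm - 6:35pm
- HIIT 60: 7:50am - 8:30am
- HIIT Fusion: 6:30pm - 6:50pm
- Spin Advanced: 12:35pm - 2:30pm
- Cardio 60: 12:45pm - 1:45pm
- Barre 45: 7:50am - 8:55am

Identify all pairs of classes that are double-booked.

Barre 45 & HIIT 60, Cardio 60 & Spin Advanced, HIIT Fusion & Spin Fusion

Check each pair: they overlap iff neither finishes before the other starts.
Sorted by start: Barre 45, HIIT 60, Spin Advanced, Cardio 60, Spin Fusion, HIIT Fusion.
HIIT 60 starts before Barre 45 ends → Barre 45 and HIIT 60 overlap.
Spin Advanced starts after Barre 45 ends; Barre 45 is clear from here.
Spin Advanced starts after HIIT 60 ends; HIIT 60 is clear from here.
Cardio 60 starts before Spin Advanced ends → Spin Advanced and Cardio 60 overlap.
Spin Fusion starts after Spin Advanced ends; Spin Advanced is clear from here.
Spin Fusion starts after Cardio 60 ends; Cardio 60 is clear from here.
HIIT Fusion starts before Spin Fusion ends → Spin Fusion and HIIT Fusion overlap.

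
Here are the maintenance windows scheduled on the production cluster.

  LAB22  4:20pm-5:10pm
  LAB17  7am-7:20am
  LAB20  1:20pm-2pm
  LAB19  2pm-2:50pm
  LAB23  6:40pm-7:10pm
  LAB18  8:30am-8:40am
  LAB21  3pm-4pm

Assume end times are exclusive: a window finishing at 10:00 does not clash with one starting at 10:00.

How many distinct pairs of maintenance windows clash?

Sorted by start: LAB17, LAB18, LAB20, LAB19, LAB21, LAB22, LAB23.
LAB18 starts after LAB17 ends, so nothing later overlaps LAB17 either.
LAB20 starts after LAB18 ends, so nothing later overlaps LAB18 either.
LAB19 starts exactly when LAB20 ends (back-to-back, no overlap), so nothing later overlaps LAB20 either.
LAB21 starts after LAB19 ends, so nothing later overlaps LAB19 either.
LAB22 starts after LAB21 ends, so nothing later overlaps LAB21 either.
LAB23 starts after LAB22 ends.
No pair overlaps.

0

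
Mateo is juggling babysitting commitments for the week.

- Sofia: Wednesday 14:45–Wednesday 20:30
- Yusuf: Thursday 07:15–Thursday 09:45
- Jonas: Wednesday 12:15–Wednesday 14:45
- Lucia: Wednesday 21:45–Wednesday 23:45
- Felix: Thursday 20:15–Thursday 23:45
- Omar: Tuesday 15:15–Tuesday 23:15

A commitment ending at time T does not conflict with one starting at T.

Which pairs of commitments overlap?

Two intervals overlap when each starts before the other ends.
Sorted by start: Omar, Jonas, Sofia, Lucia, Yusuf, Felix.
Jonas starts after Omar ends; Omar is clear from here.
Sofia starts exactly when Jonas ends (back-to-back, no overlap); Jonas is clear from here.
Lucia starts after Sofia ends; Sofia is clear from here.
Yusuf starts after Lucia ends; Lucia is clear from here.
Felix starts after Yusuf ends.

none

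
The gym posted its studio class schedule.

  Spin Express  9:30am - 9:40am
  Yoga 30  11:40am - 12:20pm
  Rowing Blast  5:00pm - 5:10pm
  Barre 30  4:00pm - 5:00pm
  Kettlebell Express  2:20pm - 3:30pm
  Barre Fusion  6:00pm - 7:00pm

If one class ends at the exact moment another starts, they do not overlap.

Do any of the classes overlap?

No

Sorted by start: Spin Express, Yoga 30, Kettlebell Express, Barre 30, Rowing Blast, Barre Fusion.
Yoga 30 starts after Spin Express ends, so Spin Express has no further overlaps.
Kettlebell Express starts after Yoga 30 ends, so Yoga 30 has no further overlaps.
Barre 30 starts after Kettlebell Express ends, so Kettlebell Express has no further overlaps.
Rowing Blast starts exactly when Barre 30 ends (back-to-back, no overlap), so Barre 30 has no further overlaps.
Barre Fusion starts after Rowing Blast ends.
Every pair is clear; the schedule has no overlaps.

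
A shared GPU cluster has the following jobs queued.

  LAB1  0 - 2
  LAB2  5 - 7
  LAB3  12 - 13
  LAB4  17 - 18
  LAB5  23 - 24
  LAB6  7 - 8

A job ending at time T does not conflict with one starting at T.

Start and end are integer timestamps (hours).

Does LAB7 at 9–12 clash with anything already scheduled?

LAB1: ends 2 at or before LAB7 starts 9 → clear.
LAB2: ends 7 at or before LAB7 starts 9 → clear.
LAB6: ends 8 at or before LAB7 starts 9 → clear.
LAB3: starts 12 at or after LAB7 ends 12 → clear.
LAB4: starts 17 at or after LAB7 ends 12 → clear.
LAB5: starts 23 at or after LAB7 ends 12 → clear.

No — it doesn't clash with anything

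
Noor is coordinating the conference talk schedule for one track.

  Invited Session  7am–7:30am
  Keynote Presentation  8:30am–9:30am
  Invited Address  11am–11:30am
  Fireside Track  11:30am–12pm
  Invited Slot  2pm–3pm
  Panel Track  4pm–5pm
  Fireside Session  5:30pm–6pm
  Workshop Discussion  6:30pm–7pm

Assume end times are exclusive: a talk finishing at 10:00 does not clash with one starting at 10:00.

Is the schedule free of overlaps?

Yes

Sorted by start: Invited Session, Keynote Presentation, Invited Address, Fireside Track, Invited Slot, Panel Track, Fireside Session, Workshop Discussion.
Keynote Presentation starts after Invited Session ends, so nothing later overlaps Invited Session either.
Invited Address starts after Keynote Presentation ends, so nothing later overlaps Keynote Presentation either.
Fireside Track starts exactly when Invited Address ends (back-to-back, no overlap), so nothing later overlaps Invited Address either.
Invited Slot starts after Fireside Track ends, so nothing later overlaps Fireside Track either.
Panel Track starts after Invited Slot ends, so nothing later overlaps Invited Slot either.
Fireside Session starts after Panel Track ends, so nothing later overlaps Panel Track either.
Workshop Discussion starts after Fireside Session ends.
Every pair is clear; the schedule has no overlaps.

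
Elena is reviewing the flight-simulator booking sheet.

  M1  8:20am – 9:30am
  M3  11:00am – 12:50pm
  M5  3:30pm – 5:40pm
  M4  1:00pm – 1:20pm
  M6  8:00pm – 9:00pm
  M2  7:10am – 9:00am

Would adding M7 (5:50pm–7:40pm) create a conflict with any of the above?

M2: ends 9:00am at or before M7 starts 5:50pm → clear.
M1: ends 9:30am at or before M7 starts 5:50pm → clear.
M3: ends 12:50pm at or before M7 starts 5:50pm → clear.
M4: ends 1:20pm at or before M7 starts 5:50pm → clear.
M5: ends 5:40pm at or before M7 starts 5:50pm → clear.
M6: starts 8:00pm at or after M7 ends 7:40pm → clear.

No — it doesn't clash with anything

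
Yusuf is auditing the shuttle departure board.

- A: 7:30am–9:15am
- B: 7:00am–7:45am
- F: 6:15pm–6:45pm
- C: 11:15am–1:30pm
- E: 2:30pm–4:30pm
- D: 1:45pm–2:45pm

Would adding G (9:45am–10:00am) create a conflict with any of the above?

No — it doesn't clash with anything

B: ends 7:45am at or before G starts 9:45am → clear.
A: ends 9:15am at or before G starts 9:45am → clear.
C: starts 11:15am at or after G ends 10:00am → clear.
D: starts 1:45pm at or after G ends 10:00am → clear.
E: starts 2:30pm at or after G ends 10:00am → clear.
F: starts 6:15pm at or after G ends 10:00am → clear.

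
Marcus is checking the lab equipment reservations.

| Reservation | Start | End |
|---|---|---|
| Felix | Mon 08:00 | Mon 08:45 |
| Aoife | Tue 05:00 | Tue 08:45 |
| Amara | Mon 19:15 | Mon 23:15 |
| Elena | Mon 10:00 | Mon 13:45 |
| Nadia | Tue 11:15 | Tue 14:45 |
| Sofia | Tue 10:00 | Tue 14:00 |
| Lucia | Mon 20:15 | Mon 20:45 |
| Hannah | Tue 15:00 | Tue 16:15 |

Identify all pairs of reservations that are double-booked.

Sorted by start: Felix, Elena, Amara, Lucia, Aoife, Sofia, Nadia, Hannah.
Elena starts after Felix ends; Felix is clear from here.
Amara starts after Elena ends; Elena is clear from here.
Lucia starts before Amara ends → Amara and Lucia overlap.
Aoife starts after Amara ends; Amara is clear from here.
Aoife starts after Lucia ends; Lucia is clear from here.
Sofia starts after Aoife ends; Aoife is clear from here.
Nadia starts before Sofia ends → Sofia and Nadia overlap.
Hannah starts after Sofia ends.
Hannah starts after Nadia ends.

Amara & Lucia, Nadia & Sofia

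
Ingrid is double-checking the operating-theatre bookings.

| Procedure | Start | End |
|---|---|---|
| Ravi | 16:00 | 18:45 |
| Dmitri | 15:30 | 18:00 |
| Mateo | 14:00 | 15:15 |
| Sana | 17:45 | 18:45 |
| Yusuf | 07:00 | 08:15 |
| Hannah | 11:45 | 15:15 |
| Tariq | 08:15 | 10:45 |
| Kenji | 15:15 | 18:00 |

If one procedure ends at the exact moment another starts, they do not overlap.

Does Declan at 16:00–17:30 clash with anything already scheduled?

Yusuf: ends 08:15 at or before Declan starts 16:00 → clear.
Tariq: ends 10:45 at or before Declan starts 16:00 → clear.
Hannah: ends 15:15 at or before Declan starts 16:00 → clear.
Mateo: ends 15:15 at or before Declan starts 16:00 → clear.
Kenji: starts 15:15 before Declan ends 17:30, and ends 18:00 after Declan starts 16:00 → overlap.
Dmitri: starts 15:30 before Declan ends 17:30, and ends 18:00 after Declan starts 16:00 → overlap.
Ravi: starts 16:00 before Declan ends 17:30, and ends 18:45 after Declan starts 16:00 → overlap.
Sana: starts 17:45 at or after Declan ends 17:30 → clear.
Declan overlaps Dmitri, Ravi, Kenji.

Yes — it overlaps Dmitri, Kenji, Ravi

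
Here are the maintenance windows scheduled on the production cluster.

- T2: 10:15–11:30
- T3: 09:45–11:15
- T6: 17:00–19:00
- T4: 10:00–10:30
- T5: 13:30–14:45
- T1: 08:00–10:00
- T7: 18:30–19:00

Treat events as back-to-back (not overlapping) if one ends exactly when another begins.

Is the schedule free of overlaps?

No

Sorted by start: T1, T3, T4, T2, T5, T6, T7.
T3 starts before T1 ends → T1 and T3 overlap.
That's a conflict, so the schedule is not conflict-free.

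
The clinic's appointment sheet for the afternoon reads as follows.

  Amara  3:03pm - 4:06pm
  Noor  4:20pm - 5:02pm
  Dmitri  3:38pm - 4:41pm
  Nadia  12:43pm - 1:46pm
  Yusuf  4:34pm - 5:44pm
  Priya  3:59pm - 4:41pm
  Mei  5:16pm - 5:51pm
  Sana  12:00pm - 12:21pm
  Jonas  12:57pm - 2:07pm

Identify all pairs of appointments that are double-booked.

Sorted by start: Sana, Nadia, Jonas, Amara, Dmitri, Priya, Noor, Yusuf, Mei.
Nadia starts after Sana ends, so nothing later overlaps Sana either.
Jonas starts before Nadia ends → Nadia and Jonas overlap.
Amara starts after Nadia ends, so nothing later overlaps Nadia either.
Amara starts after Jonas ends, so nothing later overlaps Jonas either.
Dmitri starts before Amara ends → Amara and Dmitri overlap.
Priya starts before Amara ends → Amara and Priya overlap.
Noor starts after Amara ends, so nothing later overlaps Amara either.
Priya starts before Dmitri ends → Dmitri and Priya overlap.
Noor starts before Dmitri ends → Dmitri and Noor overlap.
Yusuf starts before Dmitri ends → Dmitri and Yusuf overlap.
Mei starts after Dmitri ends.
Noor starts before Priya ends → Priya and Noor overlap.
Yusuf starts before Priya ends → Priya and Yusuf overlap.
Mei starts after Priya ends.
Yusuf starts before Noor ends → Noor and Yusuf overlap.
Mei starts after Noor ends.
Mei starts before Yusuf ends → Yusuf and Mei overlap.

Amara & Dmitri, Amara & Priya, Dmitri & Noor, Dmitri & Priya, Dmitri & Yusuf, Jonas & Nadia, Mei & Yusuf, Noor & Priya, Noor & Yusuf, Priya & Yusuf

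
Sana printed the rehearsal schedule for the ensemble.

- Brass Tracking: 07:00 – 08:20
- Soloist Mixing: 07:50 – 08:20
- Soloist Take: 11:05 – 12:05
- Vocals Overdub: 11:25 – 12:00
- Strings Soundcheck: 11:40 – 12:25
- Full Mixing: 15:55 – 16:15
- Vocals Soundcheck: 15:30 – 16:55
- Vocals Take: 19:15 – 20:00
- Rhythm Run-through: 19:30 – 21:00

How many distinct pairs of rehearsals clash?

Sorted by start: Brass Tracking, Soloist Mixing, Soloist Take, Vocals Overdub, Strings Soundcheck, Vocals Soundcheck, Full Mixing, Vocals Take, Rhythm Run-through.
Soloist Mixing starts before Brass Tracking ends → Brass Tracking and Soloist Mixing overlap.
Soloist Take starts after Brass Tracking ends, so nothing later overlaps Brass Tracking either.
Soloist Take starts after Soloist Mixing ends, so nothing later overlaps Soloist Mixing either.
Vocals Overdub starts before Soloist Take ends → Soloist Take and Vocals Overdub overlap.
Strings Soundcheck starts before Soloist Take ends → Soloist Take and Strings Soundcheck overlap.
Vocals Soundcheck starts after Soloist Take ends, so nothing later overlaps Soloist Take either.
Strings Soundcheck starts before Vocals Overdub ends → Vocals Overdub and Strings Soundcheck overlap.
Vocals Soundcheck starts after Vocals Overdub ends, so nothing later overlaps Vocals Overdub either.
Vocals Soundcheck starts after Strings Soundcheck ends, so nothing later overlaps Strings Soundcheck either.
Full Mixing starts before Vocals Soundcheck ends → Vocals Soundcheck and Full Mixing overlap.
Vocals Take starts after Vocals Soundcheck ends, so nothing later overlaps Vocals Soundcheck either.
Vocals Take starts after Full Mixing ends, so nothing later overlaps Full Mixing either.
Rhythm Run-through starts before Vocals Take ends → Vocals Take and Rhythm Run-through overlap.
Overlapping pairs: Brass Tracking & Soloist Mixing, Full Mixing & Vocals Soundcheck, Rhythm Run-through & Vocals Take, Soloist Take & Strings Soundcheck, Soloist Take & Vocals Overdub, Strings Soundcheck & Vocals Overdub — 6 in total.

6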